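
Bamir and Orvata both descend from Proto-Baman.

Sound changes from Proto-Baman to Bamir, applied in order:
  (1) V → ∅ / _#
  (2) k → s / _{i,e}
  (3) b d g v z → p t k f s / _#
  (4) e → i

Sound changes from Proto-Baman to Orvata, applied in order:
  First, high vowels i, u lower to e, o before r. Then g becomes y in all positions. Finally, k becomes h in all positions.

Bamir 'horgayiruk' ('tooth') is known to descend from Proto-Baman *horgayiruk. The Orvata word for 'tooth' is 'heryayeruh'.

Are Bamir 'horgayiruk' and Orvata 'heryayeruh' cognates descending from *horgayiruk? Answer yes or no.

Derive the expected Orvata reflex of *horgayiruk:
Orvata: start from *horgayiruk.
  rule 1 (pre-rhotic lowering): horgayiruk → horgayeruk
  rule 2 (unconditioned shift): horgayeruk → horyayeruk
  rule 3 (unconditioned shift): horyayeruk → horyayeruh
  ⇒ Orvata horyayeruh
The regular Orvata reflex would be 'horyayeruh', but the attested form is 'heryayeruh'. The correspondence is irregular, so they are not cognates (the Orvata form has a different source).

no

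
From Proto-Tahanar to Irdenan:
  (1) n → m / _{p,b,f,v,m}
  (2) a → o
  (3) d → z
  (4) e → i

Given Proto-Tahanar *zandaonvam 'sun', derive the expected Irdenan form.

Irdenan: *zandaonvam
  zandaonvam → zandaomvam   [nasal place assimilation]
  zandaomvam → zondoomvom   [vowel merger]
  zondoomvom → zonzoomvom   [unconditioned shift]
  zonzoomvom (rule 4 does not apply)
  giving Irdenan zonzoomvom.

zonzoomvom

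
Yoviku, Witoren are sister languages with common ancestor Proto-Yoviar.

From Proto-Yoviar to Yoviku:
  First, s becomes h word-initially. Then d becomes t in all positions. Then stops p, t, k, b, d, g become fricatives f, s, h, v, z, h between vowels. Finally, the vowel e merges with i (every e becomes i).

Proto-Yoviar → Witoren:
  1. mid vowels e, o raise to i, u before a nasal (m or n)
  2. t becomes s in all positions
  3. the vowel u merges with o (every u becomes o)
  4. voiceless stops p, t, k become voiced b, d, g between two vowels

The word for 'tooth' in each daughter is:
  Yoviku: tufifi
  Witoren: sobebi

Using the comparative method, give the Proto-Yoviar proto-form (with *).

Position 4: Yoviku has i, Witoren has e. Witoren preserves e here (none of its changes turn any other segment into e), so the proto-segment is *e.
Position 2: Yoviku has u, Witoren has o. Yoviku preserves u here (none of its changes turn any other segment into u), so the proto-segment is *u.
Position 3: Yoviku has f, Witoren has b. Taking the neighbouring segments as reconstructed: Yoviku f could go back to *p or *f; Witoren b could go back to *p or *b — the one source consistent with every daughter is *p.
This points to *tupepi. Verify forward in each daughter:
Yoviku: *tupepi > tufefi > tufifi  (by intervocalic lenition, vowel merger)
Witoren: *tupepi > supepi > sopepi > sobebi  (by unconditioned shift, vowel merger, intervocalic voicing)
*tupepi is the unique common source.

*tupepi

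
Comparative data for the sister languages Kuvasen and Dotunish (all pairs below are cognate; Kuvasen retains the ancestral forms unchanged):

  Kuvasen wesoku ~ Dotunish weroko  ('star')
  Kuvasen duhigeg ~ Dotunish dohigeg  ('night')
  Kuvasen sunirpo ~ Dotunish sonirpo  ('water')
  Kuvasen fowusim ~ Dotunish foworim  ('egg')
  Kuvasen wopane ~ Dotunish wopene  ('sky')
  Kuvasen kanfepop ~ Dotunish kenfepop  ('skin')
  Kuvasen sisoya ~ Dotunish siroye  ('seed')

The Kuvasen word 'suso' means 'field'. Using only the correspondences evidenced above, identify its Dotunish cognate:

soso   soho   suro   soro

soro

duhigeg ~ dohigeg, fowusim ~ foworim — Kuvasen u corresponds to Dotunish o after a consonant, before a consonant other than r, m, n, p, b, f, v.
wesoku ~ weroko, sisoya ~ siroye — Kuvasen s corresponds to Dotunish r between vowels (before a back vowel).
Applying these to Kuvasen 'suso':
  suso → soso   (u→o after a consonant, before a consonant other than r, m, n, p, b, f, v)
  soso → soro   (s→r between vowels (before a back vowel))
So the Dotunish cognate is 'soro'.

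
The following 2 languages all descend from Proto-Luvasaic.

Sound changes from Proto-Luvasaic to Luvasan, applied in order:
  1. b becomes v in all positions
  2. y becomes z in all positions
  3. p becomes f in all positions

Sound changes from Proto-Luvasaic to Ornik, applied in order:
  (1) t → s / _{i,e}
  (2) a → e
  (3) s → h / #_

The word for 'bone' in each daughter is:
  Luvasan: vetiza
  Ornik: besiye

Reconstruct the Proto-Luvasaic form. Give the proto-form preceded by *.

Position 5: Luvasan has z, Ornik has y. Ornik preserves y here (none of its changes turn any other segment into y), so the proto-segment is *y.
Position 3: Luvasan has t, Ornik has s. Luvasan preserves t here (none of its changes turn any other segment into t), so the proto-segment is *t.
This points to *betiya. Verify forward in each daughter:
Luvasan: start from *betiya.
  rule 1 (unconditioned shift): betiya → vetiya
  rule 2 (unconditioned shift): vetiya → vetiza
  rule 3: no change — vetiza
  ⇒ Luvasan vetiza
Ornik: start from *betiya.
  rule 1 (palatalisation): betiya → besiya
  rule 2 (vowel merger): besiya → besiye
  rule 3: no change — besiye
  ⇒ Ornik besiye
*betiya is the unique common source.

*betiya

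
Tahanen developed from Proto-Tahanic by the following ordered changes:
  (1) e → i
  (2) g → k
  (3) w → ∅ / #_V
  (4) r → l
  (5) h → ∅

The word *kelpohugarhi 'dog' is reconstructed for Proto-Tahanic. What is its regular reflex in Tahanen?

Tahanen: *kelpohugarhi > kilpohugarhi > kilpohukarhi > kilpohukalhi > kilpoukali  (by vowel merger, unconditioned shift, unconditioned shift, h-loss)

kilpoukali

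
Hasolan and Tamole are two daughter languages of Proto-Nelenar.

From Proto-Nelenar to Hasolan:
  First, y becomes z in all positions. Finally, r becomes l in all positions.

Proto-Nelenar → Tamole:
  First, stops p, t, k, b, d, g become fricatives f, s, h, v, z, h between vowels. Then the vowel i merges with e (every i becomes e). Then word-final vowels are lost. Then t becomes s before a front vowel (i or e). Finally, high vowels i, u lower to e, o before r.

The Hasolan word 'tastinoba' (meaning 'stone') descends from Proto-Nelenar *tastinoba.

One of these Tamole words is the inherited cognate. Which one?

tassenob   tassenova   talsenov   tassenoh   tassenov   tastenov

Tamole: *tastinoba > tastinova > tastenova > tastenov > tassenov  (by intervocalic lenition, vowel merger, apocope, palatalisation)

tassenov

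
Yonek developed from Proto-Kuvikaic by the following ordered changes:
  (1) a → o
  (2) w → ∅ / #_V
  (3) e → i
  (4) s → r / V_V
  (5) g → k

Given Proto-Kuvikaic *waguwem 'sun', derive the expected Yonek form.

Yonek: start from *waguwem.
  rule 1 (vowel merger): waguwem → woguwem
  rule 2 (glide loss): woguwem → oguwem
  rule 3 (vowel merger): oguwem → oguwim
  rule 4: no change — oguwim
  rule 5 (unconditioned shift): oguwim → okuwim
  ⇒ Yonek okuwim

okuwim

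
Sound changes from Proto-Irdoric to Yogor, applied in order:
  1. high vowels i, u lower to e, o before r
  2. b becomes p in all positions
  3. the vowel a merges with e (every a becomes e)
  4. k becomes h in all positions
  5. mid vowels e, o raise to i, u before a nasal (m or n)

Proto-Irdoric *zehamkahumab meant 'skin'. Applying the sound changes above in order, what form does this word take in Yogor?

Yogor: start from *zehamkahumab.
  rule 1: no change — zehamkahumab
  rule 2 (unconditioned shift): zehamkahumab → zehamkahumap
  rule 3 (vowel merger): zehamkahumap → zehemkehumep
  rule 4 (unconditioned shift): zehemkehumep → zehemhehumep
  rule 5 (pre-nasal raising): zehemhehumep → zehimhehumep
  ⇒ Yogor zehimhehumep

zehimhehumep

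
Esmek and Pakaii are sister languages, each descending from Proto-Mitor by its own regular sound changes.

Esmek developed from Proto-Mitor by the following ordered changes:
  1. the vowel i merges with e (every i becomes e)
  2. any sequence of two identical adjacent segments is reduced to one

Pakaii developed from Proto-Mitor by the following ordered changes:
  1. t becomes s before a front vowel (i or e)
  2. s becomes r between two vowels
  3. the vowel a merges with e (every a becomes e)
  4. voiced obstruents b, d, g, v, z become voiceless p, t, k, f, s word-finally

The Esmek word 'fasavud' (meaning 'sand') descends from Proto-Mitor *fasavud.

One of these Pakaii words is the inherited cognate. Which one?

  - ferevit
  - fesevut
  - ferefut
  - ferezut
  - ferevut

ferevut

Pakaii: start from *fasavud.
  rule 1: no change — fasavud
  rule 2 (rhotacism): fasavud → faravud
  rule 3 (vowel merger): faravud → ferevud
  rule 4 (final devoicing): ferevud → ferevut
  ⇒ Pakaii ferevut
The other candidates each miss or misapply at least one Pakaii change.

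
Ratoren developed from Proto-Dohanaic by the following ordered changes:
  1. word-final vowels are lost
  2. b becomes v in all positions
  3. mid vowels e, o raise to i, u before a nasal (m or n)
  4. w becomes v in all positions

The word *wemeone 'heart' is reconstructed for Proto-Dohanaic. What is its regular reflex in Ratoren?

Ratoren: start from *wemeone.
  rule 1 (apocope): wemeone → wemeon
  rule 2: no change — wemeon
  rule 3 (pre-nasal raising): wemeon → wimeun
  rule 4 (unconditioned shift): wimeun → vimeun
  ⇒ Ratoren vimeun

vimeun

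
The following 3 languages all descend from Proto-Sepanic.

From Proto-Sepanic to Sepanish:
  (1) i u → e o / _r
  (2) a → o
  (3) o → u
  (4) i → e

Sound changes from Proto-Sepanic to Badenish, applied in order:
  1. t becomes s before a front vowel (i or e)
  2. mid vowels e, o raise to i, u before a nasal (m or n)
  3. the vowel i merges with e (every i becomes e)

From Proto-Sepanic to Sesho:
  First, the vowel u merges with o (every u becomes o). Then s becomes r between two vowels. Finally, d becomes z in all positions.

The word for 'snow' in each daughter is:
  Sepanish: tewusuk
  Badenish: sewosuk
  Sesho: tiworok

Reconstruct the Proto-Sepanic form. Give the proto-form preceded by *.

*tiwosuk

Position 1: Sepanish has t, Badenish has s, Sesho has t. Sepanish preserves t here (none of its changes turn any other segment into t), so the proto-segment is *t.
Position 2: Sepanish has e, Badenish has e, Sesho has i. Sesho preserves i here (none of its changes turn any other segment into i), so the proto-segment is *i.
Position 4: Sepanish has u, Badenish has o, Sesho has o. Badenish preserves o here (none of its changes turn any other segment into o), so the proto-segment is *o.
This points to *tiwosuk. Verify forward in each daughter:
Sepanish: start from *tiwosuk.
  rule 1: no change — tiwosuk
  rule 2: no change — tiwosuk
  rule 3 (vowel merger): tiwosuk → tiwusuk
  rule 4 (vowel merger): tiwusuk → tewusuk
  ⇒ Sepanish tewusuk
Badenish: *tiwosuk
  tiwosuk → siwosuk   [palatalisation]
  siwosuk (rule 2 does not apply)
  siwosuk → sewosuk   [vowel merger]
  giving Badenish sewosuk.
Sesho: *tiwosuk
  tiwosuk → tiwosok   [vowel merger]
  tiwosok → tiworok   [rhotacism]
  tiworok (rule 3 does not apply)
  giving Sesho tiworok.
Only *tiwosuk yields all of Sepanish tewusuk, Badenish sewosuk, Sesho tiworok.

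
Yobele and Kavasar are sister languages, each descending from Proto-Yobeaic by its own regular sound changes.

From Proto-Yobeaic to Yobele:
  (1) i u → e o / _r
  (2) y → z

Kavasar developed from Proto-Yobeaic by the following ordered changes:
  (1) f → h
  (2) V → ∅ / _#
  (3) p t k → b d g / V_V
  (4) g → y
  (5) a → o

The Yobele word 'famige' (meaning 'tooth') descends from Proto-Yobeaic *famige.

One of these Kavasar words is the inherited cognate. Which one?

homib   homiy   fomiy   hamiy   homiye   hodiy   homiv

Kavasar: start from *famige.
  rule 1 (unconditioned shift): famige → hamige
  rule 2 (apocope): hamige → hamig
  rule 3: no change — hamig
  rule 4 (unconditioned shift): hamig → hamiy
  rule 5 (vowel merger): hamiy → homiy
  ⇒ Kavasar homiy
The other candidates each miss or misapply at least one Kavasar change.

homiy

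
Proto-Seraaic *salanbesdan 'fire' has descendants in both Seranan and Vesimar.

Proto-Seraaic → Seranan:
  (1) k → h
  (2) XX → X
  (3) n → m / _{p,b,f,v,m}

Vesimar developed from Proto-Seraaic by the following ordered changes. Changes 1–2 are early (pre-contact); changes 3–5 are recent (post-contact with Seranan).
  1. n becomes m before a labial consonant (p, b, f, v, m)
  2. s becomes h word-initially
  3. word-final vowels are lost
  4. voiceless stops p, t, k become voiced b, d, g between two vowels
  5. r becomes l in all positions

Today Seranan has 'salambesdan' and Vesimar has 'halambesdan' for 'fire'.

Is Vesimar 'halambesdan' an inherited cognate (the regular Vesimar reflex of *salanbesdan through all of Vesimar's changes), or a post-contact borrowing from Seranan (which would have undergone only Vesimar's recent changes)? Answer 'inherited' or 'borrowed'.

If inherited, *salanbesdan would pass through all of Vesimar's changes:
Vesimar: *salanbesdan
  salanbesdan → salambesdan   [nasal place assimilation]
  salambesdan → halambesdan   [debuccalisation]
  halambesdan (rule 3 does not apply)
  halambesdan (rule 4 does not apply)
  halambesdan (rule 5 does not apply)
  giving Vesimar halambesdan.
If borrowed from Seranan 'salambesdan' after the early changes, it would undergo only the recent ones:
  rule 3 (apocope): no change (salambesdan)
  rule 4 (intervocalic voicing): no change (salambesdan)
  rule 5 (unconditioned shift): no change (salambesdan)
  ⇒ as a loan: salambesdan
Vesimar 'halambesdan' matches the inherited outcome exactly, so it is an inherited cognate, not a loan.

inherited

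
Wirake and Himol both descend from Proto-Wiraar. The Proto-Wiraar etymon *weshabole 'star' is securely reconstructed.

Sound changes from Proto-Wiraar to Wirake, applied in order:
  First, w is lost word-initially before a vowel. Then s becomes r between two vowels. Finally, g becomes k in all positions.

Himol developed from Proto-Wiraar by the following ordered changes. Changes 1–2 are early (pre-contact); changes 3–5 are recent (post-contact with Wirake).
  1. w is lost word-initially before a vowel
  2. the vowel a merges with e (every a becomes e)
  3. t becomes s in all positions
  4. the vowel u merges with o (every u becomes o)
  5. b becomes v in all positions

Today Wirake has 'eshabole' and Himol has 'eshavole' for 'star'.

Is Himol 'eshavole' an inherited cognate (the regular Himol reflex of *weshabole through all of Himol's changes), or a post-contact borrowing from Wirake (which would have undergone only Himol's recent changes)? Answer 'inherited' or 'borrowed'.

If inherited, *weshabole would pass through all of Himol's changes:
Himol: *weshabole
  weshabole → eshabole   [glide loss]
  eshabole → eshebole   [vowel merger]
  eshebole (rule 3 does not apply)
  eshebole (rule 4 does not apply)
  eshebole → eshevole   [unconditioned shift]
  giving Himol eshevole.
If borrowed from Wirake 'eshabole' after the early changes, it would undergo only the recent ones:
  rule 3 (unconditioned shift): no change (eshabole)
  rule 4 (vowel merger): no change (eshabole)
  rule 5 (unconditioned shift): eshabole → eshavole
  ⇒ as a loan: eshavole
Himol 'eshavole' matches the loan outcome 'eshavole', not the inherited 'eshevole' — it skipped the early Himol changes, so it was borrowed from Wirake.

borrowed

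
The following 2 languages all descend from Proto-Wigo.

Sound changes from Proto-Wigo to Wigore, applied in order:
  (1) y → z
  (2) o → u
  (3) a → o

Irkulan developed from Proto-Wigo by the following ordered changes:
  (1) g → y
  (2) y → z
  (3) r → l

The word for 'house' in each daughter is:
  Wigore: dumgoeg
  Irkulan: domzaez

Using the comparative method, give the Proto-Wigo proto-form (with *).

Position 5: Wigore has o, Irkulan has a. Irkulan preserves a here (none of its changes turn any other segment into a), so the proto-segment is *a.
Position 2: Wigore has u, Irkulan has o. Irkulan preserves o here (none of its changes turn any other segment into o), so the proto-segment is *o.
Position 4: Wigore has g, Irkulan has z. Wigore preserves g here (none of its changes turn any other segment into g), so the proto-segment is *g.
Verify the candidate proto-form against each daughter:
Wigore: *domgaeg
  domgaeg (rule 1 does not apply)
  domgaeg → dumgaeg   [vowel merger]
  dumgaeg → dumgoeg   [vowel merger]
  giving Wigore dumgoeg.
Irkulan: *domgaeg > domyaey > domzaez  (by unconditioned shift, unconditioned shift)
Only *domgaeg yields all of Wigore dumgoeg, Irkulan domzaez.

*domgaeg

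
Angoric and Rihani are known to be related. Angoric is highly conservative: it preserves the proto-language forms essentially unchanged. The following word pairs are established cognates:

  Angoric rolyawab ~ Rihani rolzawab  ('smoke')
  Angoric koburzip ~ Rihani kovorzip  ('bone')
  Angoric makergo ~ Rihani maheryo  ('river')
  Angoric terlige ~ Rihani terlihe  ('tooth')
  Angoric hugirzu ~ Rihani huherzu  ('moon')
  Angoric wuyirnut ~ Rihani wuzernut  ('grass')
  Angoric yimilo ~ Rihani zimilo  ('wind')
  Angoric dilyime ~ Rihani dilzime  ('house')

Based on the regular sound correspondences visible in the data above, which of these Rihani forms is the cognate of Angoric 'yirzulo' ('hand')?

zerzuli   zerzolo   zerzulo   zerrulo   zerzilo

yimilo ~ zimilo — Angoric y corresponds to Rihani z word-initially before a front vowel.
hugirzu ~ huherzu, wuyirnut ~ wuzernut — Angoric i corresponds to Rihani e after a consonant, before r.
Applying these to Angoric 'yirzulo':
  yirzulo → zirzulo   (y→z word-initially before a front vowel)
  zirzulo → zerzulo   (i→e after a consonant, before r)
So the Rihani cognate is 'zerzulo'.

zerzulo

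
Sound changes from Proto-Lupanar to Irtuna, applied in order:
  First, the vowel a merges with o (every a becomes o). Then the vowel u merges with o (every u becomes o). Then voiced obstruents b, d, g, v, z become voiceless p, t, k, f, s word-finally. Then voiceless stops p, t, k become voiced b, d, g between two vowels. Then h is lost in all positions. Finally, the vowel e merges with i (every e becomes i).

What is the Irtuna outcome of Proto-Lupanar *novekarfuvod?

Irtuna: *novekarfuvod > novekorfuvod > novekorfovod > novekorfovot > novegorfovot > novigorfovot  (by vowel merger, vowel merger, final devoicing, intervocalic voicing, vowel merger)

novigorfovot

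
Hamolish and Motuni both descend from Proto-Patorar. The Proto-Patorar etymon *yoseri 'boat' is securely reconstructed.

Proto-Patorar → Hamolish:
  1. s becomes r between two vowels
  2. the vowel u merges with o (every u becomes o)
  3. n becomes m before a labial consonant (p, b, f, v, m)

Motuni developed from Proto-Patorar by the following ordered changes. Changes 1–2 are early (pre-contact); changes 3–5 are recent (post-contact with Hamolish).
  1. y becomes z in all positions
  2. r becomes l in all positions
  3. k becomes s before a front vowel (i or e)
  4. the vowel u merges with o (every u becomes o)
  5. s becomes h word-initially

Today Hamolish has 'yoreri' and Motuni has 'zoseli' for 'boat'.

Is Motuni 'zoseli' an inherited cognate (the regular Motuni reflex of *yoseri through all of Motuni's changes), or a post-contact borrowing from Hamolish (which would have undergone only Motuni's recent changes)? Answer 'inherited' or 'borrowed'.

If inherited, *yoseri would pass through all of Motuni's changes:
Motuni: start from *yoseri.
  rule 1 (unconditioned shift): yoseri → zoseri
  rule 2 (unconditioned shift): zoseri → zoseli
  rule 3: no change — zoseli
  rule 4: no change — zoseli
  rule 5: no change — zoseli
  ⇒ Motuni zoseli
If borrowed from Hamolish 'yoreri' after the early changes, it would undergo only the recent ones:
  rule 3 (palatalisation): no change (yoreri)
  rule 4 (vowel merger): no change (yoreri)
  rule 5 (debuccalisation): no change (yoreri)
  ⇒ as a loan: yoreri
Motuni 'zoseli' matches the inherited outcome exactly, so it is an inherited cognate, not a loan.

inherited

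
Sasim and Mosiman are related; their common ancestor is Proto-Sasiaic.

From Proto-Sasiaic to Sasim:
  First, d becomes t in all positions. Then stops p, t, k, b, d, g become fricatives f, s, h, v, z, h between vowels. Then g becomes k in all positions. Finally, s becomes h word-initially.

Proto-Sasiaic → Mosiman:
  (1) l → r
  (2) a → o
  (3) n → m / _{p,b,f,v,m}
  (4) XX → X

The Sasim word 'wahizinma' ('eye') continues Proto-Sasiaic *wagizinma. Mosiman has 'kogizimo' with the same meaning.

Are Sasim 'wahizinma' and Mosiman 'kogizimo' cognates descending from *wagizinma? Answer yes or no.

Derive the expected Mosiman reflex of *wagizinma:
Mosiman: *wagizinma > wogizinmo > wogizimmo > wogizimo  (by vowel merger, nasal place assimilation, degemination)
The regular Mosiman reflex would be 'wogizimo', but the attested form is 'kogizimo'. The correspondence is irregular, so they are not cognates (the Mosiman form has a different source).

no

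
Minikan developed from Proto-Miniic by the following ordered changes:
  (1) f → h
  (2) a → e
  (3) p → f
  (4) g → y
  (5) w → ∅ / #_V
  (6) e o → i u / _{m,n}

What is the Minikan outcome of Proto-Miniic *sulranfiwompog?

Minikan: start from *sulranfiwompog.
  rule 1 (unconditioned shift): sulranfiwompog → sulranhiwompog
  rule 2 (vowel merger): sulranhiwompog → sulrenhiwompog
  rule 3 (unconditioned shift): sulrenhiwompog → sulrenhiwomfog
  rule 4 (unconditioned shift): sulrenhiwomfog → sulrenhiwomfoy
  rule 5: no change — sulrenhiwomfoy
  rule 6 (pre-nasal raising): sulrenhiwomfoy → sulrinhiwumfoy
  ⇒ Minikan sulrinhiwumfoy

sulrinhiwumfoy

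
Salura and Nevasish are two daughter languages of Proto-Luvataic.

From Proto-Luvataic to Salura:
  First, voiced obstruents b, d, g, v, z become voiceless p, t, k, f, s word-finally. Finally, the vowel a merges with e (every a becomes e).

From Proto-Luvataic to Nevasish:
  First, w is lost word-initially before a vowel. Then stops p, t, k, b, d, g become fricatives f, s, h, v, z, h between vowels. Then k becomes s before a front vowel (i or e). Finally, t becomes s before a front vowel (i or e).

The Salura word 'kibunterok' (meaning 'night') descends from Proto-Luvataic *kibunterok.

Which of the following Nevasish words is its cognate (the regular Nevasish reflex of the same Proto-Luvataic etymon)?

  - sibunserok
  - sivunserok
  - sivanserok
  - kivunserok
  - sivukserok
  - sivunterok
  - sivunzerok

Nevasish: start from *kibunterok.
  rule 1: no change — kibunterok
  rule 2 (intervocalic lenition): kibunterok → kivunterok
  rule 3 (palatalisation): kivunterok → sivunterok
  rule 4 (palatalisation): sivunterok → sivunserok
  ⇒ Nevasish sivunserok
Only 'sivunserok' matches the regular Nevasish development of *kibunterok.

sivunserok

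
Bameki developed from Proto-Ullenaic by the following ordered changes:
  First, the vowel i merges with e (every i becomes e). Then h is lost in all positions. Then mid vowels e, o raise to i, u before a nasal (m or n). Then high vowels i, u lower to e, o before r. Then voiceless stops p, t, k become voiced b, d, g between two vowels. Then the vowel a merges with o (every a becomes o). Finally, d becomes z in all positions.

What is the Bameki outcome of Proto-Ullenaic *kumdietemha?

Bameki: start from *kumdietemha.
  rule 1 (vowel merger): kumdietemha → kumdeetemha
  rule 2 (h-loss): kumdeetemha → kumdeetema
  rule 3 (pre-nasal raising): kumdeetema → kumdeetima
  rule 4: no change — kumdeetima
  rule 5 (intervocalic voicing): kumdeetima → kumdeedima
  rule 6 (vowel merger): kumdeedima → kumdeedimo
  rule 7 (unconditioned shift): kumdeedimo → kumzeezimo
  ⇒ Bameki kumzeezimo

kumzeezimo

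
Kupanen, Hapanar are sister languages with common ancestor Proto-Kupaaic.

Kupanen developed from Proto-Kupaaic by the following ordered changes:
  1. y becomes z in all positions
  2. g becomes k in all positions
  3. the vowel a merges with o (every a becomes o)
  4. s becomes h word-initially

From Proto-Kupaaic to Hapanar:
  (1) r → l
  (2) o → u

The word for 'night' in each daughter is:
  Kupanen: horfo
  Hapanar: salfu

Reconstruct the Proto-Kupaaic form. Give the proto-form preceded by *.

*sarfo

Position 3: Kupanen has r, Hapanar has l. Kupanen preserves r here (none of its changes turn any other segment into r), so the proto-segment is *r.
Position 5: Kupanen has o, Hapanar has u. Taking the neighbouring segments as reconstructed: Kupanen o could go back to *a or *o; Hapanar u could go back to *o or *u — the one source consistent with every daughter is *o.
Continuing position by position gives *sarfo; check it forward:
Kupanen: *sarfo
  sarfo (rule 1 does not apply)
  sarfo (rule 2 does not apply)
  sarfo → sorfo   [vowel merger]
  sorfo → horfo   [debuccalisation]
  giving Kupanen horfo.
Hapanar: *sarfo
  sarfo → salfo   [unconditioned shift]
  salfo → salfu   [vowel merger]
  giving Hapanar salfu.
*sarfo is the unique common source.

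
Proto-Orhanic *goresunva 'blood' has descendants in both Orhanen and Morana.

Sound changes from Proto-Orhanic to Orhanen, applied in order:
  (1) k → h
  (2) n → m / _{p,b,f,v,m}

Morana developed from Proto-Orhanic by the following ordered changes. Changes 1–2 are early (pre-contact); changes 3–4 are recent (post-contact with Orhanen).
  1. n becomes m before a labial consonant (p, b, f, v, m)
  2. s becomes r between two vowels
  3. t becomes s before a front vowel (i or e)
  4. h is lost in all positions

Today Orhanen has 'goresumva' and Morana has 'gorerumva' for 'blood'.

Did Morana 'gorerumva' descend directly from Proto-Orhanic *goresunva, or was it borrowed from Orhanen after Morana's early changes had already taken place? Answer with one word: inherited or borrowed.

If inherited, *goresunva would pass through all of Morana's changes:
Morana: *goresunva > goresumva > gorerumva  (by nasal place assimilation, rhotacism)
If borrowed from Orhanen 'goresumva' after the early changes, it would undergo only the recent ones:
  rule 3 (palatalisation): no change (goresumva)
  rule 4 (h-loss): no change (goresumva)
  ⇒ as a loan: goresumva
Morana 'gorerumva' matches the inherited outcome exactly, so it is an inherited cognate, not a loan.

inherited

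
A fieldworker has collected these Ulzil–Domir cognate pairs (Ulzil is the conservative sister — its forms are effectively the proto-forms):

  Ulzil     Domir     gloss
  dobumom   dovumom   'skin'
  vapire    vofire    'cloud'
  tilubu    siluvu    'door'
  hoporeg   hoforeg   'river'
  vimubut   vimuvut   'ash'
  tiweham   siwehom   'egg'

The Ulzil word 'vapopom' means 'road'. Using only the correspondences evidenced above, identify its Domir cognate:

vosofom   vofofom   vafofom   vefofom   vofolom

vofofom

vapire ~ vofire — Ulzil a corresponds to Domir o after a consonant, before a labial obstruent.
hoporeg ~ hoforeg — Ulzil p corresponds to Domir f between vowels (before a back vowel).
Applying these to Ulzil 'vapopom':
  vapopom → vopopom   (a→o after a consonant, before a labial obstruent)
  vopopom → vofopom   (p→f between vowels (before a back vowel))
  vofopom → vofofom   (p→f between vowels (before a back vowel))
So the Domir cognate is 'vofofom'.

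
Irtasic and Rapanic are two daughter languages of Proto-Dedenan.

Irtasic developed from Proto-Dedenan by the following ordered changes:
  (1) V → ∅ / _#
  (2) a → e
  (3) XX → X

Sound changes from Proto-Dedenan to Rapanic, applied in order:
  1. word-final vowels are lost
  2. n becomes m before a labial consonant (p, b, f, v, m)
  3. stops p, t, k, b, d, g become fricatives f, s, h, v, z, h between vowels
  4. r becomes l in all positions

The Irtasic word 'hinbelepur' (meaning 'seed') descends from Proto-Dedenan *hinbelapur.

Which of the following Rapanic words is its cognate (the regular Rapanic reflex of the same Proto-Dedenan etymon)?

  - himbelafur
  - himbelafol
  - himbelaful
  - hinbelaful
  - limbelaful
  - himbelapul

himbelaful

Rapanic: start from *hinbelapur.
  rule 1: no change — hinbelapur
  rule 2 (nasal place assimilation): hinbelapur → himbelapur
  rule 3 (intervocalic lenition): himbelapur → himbelafur
  rule 4 (unconditioned shift): himbelafur → himbelaful
  ⇒ Rapanic himbelaful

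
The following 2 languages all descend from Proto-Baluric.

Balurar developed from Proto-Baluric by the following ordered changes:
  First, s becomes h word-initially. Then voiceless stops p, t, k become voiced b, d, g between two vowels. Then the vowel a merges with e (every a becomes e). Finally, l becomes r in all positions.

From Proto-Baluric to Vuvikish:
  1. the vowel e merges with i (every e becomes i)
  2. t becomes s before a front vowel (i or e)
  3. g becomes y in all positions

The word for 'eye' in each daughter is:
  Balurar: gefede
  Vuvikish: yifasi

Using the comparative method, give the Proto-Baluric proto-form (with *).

Position 1: Balurar has g, Vuvikish has y. Taking the neighbouring segments as reconstructed: Balurar g can only go back to *g; Vuvikish y could go back to *g or *y — the one source consistent with every daughter is *g.
Position 5: Balurar has d, Vuvikish has s. Taking the neighbouring segments as reconstructed: Balurar d could go back to *t or *d; Vuvikish s could go back to *t or *s — the one source consistent with every daughter is *t.
This points to *gefate. Verify forward in each daughter:
Balurar: start from *gefate.
  rule 1: no change — gefate
  rule 2 (intervocalic voicing): gefate → gefade
  rule 3 (vowel merger): gefade → gefede
  rule 4: no change — gefede
  ⇒ Balurar gefede
Vuvikish: start from *gefate.
  rule 1 (vowel merger): gefate → gifati
  rule 2 (palatalisation): gifati → gifasi
  rule 3 (unconditioned shift): gifasi → yifasi
  ⇒ Vuvikish yifasi
*gefate is the unique common source.

*gefate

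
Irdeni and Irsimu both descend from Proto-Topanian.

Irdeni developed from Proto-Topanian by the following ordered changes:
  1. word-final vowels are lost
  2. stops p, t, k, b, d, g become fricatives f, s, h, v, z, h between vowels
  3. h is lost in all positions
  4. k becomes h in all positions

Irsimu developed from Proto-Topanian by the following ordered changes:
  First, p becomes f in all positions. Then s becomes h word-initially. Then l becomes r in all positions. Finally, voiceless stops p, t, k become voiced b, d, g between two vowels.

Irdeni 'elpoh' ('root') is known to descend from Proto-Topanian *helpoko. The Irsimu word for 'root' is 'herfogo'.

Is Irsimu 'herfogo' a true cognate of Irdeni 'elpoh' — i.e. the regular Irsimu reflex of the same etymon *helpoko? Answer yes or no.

Derive the expected Irsimu reflex of *helpoko:
Irsimu: *helpoko
  helpoko → helfoko   [unconditioned shift]
  helfoko (rule 2 does not apply)
  helfoko → herfoko   [unconditioned shift]
  herfoko → herfogo   [intervocalic voicing]
  giving Irsimu herfogo.
Irsimu 'herfogo' matches the regular reflex exactly, so the pair is cognate.

yes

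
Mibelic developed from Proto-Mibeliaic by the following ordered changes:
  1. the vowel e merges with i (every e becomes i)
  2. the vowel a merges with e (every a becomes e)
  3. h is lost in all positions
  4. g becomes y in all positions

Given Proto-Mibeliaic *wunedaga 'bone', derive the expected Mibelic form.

Mibelic: *wunedaga > wunidaga > wunidege > wunideye  (by vowel merger, vowel merger, unconditioned shift)

wunideye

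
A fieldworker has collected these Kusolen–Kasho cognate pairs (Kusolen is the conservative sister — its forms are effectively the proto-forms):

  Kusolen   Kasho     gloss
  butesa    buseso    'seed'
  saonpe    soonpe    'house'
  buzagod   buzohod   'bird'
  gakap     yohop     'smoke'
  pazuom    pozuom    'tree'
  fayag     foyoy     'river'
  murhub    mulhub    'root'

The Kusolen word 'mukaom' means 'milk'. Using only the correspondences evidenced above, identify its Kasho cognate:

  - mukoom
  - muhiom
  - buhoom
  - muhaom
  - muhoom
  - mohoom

muhoom

gakap ~ yohop — Kusolen k corresponds to Kasho h between vowels (before a back vowel).
saonpe ~ soonpe — Kusolen a corresponds to Kasho o after a consonant, before a back vowel.
Applying these to Kusolen 'mukaom':
  mukaom → muhaom   (k→h between vowels (before a back vowel))
  muhaom → muhoom   (a→o after a consonant, before a back vowel)
So the Kasho cognate is 'muhoom'.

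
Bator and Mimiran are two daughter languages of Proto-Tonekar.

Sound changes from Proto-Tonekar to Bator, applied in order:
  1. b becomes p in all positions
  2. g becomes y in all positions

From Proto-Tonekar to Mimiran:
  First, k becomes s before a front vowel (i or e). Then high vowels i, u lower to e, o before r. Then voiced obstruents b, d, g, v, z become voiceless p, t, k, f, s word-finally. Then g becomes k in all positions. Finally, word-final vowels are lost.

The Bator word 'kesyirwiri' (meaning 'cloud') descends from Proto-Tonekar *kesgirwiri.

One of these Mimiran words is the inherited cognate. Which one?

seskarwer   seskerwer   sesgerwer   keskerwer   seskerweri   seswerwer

Mimiran: start from *kesgirwiri.
  rule 1 (palatalisation): kesgirwiri → sesgirwiri
  rule 2 (pre-rhotic lowering): sesgirwiri → sesgerweri
  rule 3: no change — sesgerweri
  rule 4 (unconditioned shift): sesgerweri → seskerweri
  rule 5 (apocope): seskerweri → seskerwer
  ⇒ Mimiran seskerwer

seskerwer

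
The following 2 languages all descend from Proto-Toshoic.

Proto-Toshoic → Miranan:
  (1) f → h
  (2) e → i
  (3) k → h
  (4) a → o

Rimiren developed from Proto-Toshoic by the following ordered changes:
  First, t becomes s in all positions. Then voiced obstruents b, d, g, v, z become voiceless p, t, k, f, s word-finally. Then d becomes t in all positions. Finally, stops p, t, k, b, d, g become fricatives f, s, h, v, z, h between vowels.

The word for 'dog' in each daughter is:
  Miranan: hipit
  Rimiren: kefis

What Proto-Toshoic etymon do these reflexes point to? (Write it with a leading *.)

*kepit

Position 5: Miranan has t, Rimiren has s. Miranan preserves t here (none of its changes turn any other segment into t), so the proto-segment is *t.
Position 3: Miranan has p, Rimiren has f. Miranan preserves p here (none of its changes turn any other segment into p), so the proto-segment is *p.
Verify the candidate proto-form against each daughter:
Miranan: *kepit > kipit > hipit  (by vowel merger, unconditioned shift)
Rimiren: *kepit
  kepit → kepis   [unconditioned shift]
  kepis (rule 2 does not apply)
  kepis (rule 3 does not apply)
  kepis → kefis   [intervocalic lenition]
  giving Rimiren kefis.
Only *kepit yields all of Miranan hipit, Rimiren kefis.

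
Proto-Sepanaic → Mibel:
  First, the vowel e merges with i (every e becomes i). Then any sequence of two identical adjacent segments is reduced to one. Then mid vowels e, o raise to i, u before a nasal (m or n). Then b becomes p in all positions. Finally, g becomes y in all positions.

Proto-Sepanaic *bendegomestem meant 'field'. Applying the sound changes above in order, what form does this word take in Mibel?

Mibel: *bendegomestem
  bendegomestem → bindigomistim   [vowel merger]
  bindigomistim (rule 2 does not apply)
  bindigomistim → bindigumistim   [pre-nasal raising]
  bindigumistim → pindigumistim   [unconditioned shift]
  pindigumistim → pindiyumistim   [unconditioned shift]
  giving Mibel pindiyumistim.

pindiyumistim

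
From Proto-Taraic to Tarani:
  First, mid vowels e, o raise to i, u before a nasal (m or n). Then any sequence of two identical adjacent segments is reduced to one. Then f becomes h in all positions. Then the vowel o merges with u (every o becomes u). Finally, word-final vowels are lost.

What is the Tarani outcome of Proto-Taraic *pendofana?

Tarani: *pendofana
  pendofana → pindofana   [pre-nasal raising]
  pindofana (rule 2 does not apply)
  pindofana → pindohana   [unconditioned shift]
  pindohana → pinduhana   [vowel merger]
  pinduhana → pinduhan   [apocope]
  giving Tarani pinduhan.

pinduhan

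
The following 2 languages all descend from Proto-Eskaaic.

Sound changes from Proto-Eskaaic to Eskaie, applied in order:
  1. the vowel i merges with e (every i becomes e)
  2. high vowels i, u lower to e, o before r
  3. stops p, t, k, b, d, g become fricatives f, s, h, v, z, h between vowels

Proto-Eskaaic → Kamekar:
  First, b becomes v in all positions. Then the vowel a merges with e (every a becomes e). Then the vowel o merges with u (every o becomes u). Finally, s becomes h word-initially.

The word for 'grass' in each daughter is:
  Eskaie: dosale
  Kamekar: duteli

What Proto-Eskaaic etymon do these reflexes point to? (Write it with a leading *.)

Position 4: Eskaie has a, Kamekar has e. Eskaie preserves a here (none of its changes turn any other segment into a), so the proto-segment is *a.
Position 6: Eskaie has e, Kamekar has i. Kamekar preserves i here (none of its changes turn any other segment into i), so the proto-segment is *i.
Position 3: Eskaie has s, Kamekar has t. Kamekar preserves t here (none of its changes turn any other segment into t), so the proto-segment is *t.
Continuing position by position gives *dotali; check it forward:
Eskaie: start from *dotali.
  rule 1 (vowel merger): dotali → dotale
  rule 2: no change — dotale
  rule 3 (intervocalic lenition): dotale → dosale
  ⇒ Eskaie dosale
Kamekar: start from *dotali.
  rule 1: no change — dotali
  rule 2 (vowel merger): dotali → doteli
  rule 3 (vowel merger): doteli → duteli
  rule 4: no change — duteli
  ⇒ Kamekar duteli
Only *dotali yields all of Eskaie dosale, Kamekar duteli.

*dotali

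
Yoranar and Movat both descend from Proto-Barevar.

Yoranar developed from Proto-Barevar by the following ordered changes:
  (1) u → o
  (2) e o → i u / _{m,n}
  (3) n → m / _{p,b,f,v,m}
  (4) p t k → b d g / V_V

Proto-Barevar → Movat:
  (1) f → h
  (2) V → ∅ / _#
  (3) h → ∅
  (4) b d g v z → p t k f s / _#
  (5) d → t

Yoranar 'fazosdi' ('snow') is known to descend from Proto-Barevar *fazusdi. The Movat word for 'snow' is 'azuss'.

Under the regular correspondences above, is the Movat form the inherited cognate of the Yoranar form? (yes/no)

Derive the expected Movat reflex of *fazusdi:
Movat: start from *fazusdi.
  rule 1 (unconditioned shift): fazusdi → hazusdi
  rule 2 (apocope): hazusdi → hazusd
  rule 3 (h-loss): hazusd → azusd
  rule 4 (final devoicing): azusd → azust
  rule 5: no change — azust
  ⇒ Movat azust
The regular Movat reflex would be 'azust', but the attested form is 'azuss'. The correspondence is irregular, so they are not cognates (the Movat form has a different source).

no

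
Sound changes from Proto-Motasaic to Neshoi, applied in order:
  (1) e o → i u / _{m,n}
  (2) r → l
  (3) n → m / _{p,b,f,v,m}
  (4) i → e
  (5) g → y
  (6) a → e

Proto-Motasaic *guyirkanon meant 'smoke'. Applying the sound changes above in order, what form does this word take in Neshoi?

Neshoi: start from *guyirkanon.
  rule 1 (pre-nasal raising): guyirkanon → guyirkanun
  rule 2 (unconditioned shift): guyirkanun → guyilkanun
  rule 3: no change — guyilkanun
  rule 4 (vowel merger): guyilkanun → guyelkanun
  rule 5 (unconditioned shift): guyelkanun → yuyelkanun
  rule 6 (vowel merger): yuyelkanun → yuyelkenun
  ⇒ Neshoi yuyelkenun

yuyelkenun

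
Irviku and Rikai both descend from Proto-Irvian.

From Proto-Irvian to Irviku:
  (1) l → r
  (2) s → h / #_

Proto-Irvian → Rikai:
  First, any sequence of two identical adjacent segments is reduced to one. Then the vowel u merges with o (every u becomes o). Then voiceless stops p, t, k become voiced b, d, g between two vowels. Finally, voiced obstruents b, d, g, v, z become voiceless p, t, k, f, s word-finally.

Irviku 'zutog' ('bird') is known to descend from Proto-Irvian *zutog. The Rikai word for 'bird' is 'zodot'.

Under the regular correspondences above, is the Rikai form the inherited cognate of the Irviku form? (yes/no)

no

Derive the expected Rikai reflex of *zutog:
Rikai: *zutog
  zutog (rule 1 does not apply)
  zutog → zotog   [vowel merger]
  zotog → zodog   [intervocalic voicing]
  zodog → zodok   [final devoicing]
  giving Rikai zodok.
The regular Rikai reflex would be 'zodok', but the attested form is 'zodot'. The correspondence is irregular, so they are not cognates (the Rikai form has a different source).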